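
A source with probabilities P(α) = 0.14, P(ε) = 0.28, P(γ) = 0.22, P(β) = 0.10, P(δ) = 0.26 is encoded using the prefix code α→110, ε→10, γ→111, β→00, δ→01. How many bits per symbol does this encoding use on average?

L̄ = Σ pᵢ·ℓᵢ = 0.14·3 + 0.28·2 + 0.22·3 + 0.10·2 + 0.26·2 = 2.36 bits/symbol.

2.36 bits/symbol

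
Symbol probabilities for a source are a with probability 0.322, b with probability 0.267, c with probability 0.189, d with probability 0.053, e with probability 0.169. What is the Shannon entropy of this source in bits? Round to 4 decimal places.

H = −Σ pᵢ log₂ pᵢ.
−0.322·log₂(0.322) = 0.5264
−0.267·log₂(0.267) = 0.5087
−0.189·log₂(0.189) = 0.4543
−0.053·log₂(0.053) = 0.2246
−0.169·log₂(0.169) = 0.4335
Sum ≈ 2.1474 → 2.1474 bits.

2.1474 bits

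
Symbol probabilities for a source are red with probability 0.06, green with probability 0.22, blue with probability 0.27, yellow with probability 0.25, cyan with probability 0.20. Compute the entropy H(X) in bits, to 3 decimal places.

H = −Σ pᵢ log₂ pᵢ.
−0.06·log₂(0.06) = 0.2435
−0.22·log₂(0.22) = 0.4806
−0.27·log₂(0.27) = 0.5100
−0.25·log₂(0.25) = 0.5000
−0.20·log₂(0.20) = 0.4644
Sum ≈ 2.1985 → 2.199 bits.

2.199 bits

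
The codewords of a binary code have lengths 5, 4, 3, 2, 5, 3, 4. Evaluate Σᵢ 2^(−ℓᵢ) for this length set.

With common denominator 2^5 = 32: Σ 2^(−ℓᵢ) = 1/32 + 2/32 + 4/32 + 8/32 + 1/32 + 4/32 + 2/32 = 22/32 = 0.6875.

0.6875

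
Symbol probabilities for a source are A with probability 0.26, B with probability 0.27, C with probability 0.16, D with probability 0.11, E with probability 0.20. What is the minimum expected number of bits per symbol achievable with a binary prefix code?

Repeatedly combine the two least-probable nodes; the expected code length is the sum of the merged weights.
merge 11/100 + 4/25 → 27/100
merge 1/5 + 13/50 → 23/50
merge 27/100 + 27/100 → 27/50
merge 23/50 + 27/50 → 1
L = 27/100 + 23/50 + 27/50 + 1 = 227/100 = 2.27 bits/symbol.

2.27 bits/symbol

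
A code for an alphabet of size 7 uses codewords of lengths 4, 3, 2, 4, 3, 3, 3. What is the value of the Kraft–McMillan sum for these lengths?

With common denominator 2^4 = 16: Σ 2^(−ℓᵢ) = 1/16 + 2/16 + 4/16 + 1/16 + 2/16 + 2/16 + 2/16 = 14/16 = 0.875.

0.875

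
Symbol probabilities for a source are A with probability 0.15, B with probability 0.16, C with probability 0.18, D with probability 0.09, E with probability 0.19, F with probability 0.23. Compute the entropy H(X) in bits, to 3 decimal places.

H = −Σ pᵢ log₂ pᵢ.
−0.15·log₂(0.15) = 0.4105
−0.16·log₂(0.16) = 0.4230
−0.18·log₂(0.18) = 0.4453
−0.09·log₂(0.09) = 0.3127
−0.19·log₂(0.19) = 0.4552
−0.23·log₂(0.23) = 0.4877
Sum ≈ 2.5344 → 2.534 bits.

2.534 bits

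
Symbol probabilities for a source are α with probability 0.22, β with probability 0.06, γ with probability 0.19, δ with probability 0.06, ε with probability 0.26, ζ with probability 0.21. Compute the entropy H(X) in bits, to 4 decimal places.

H = −Σ pᵢ log₂ pᵢ.
−0.22·log₂(0.22) = 0.4806
−0.06·log₂(0.06) = 0.2435
−0.19·log₂(0.19) = 0.4552
−0.06·log₂(0.06) = 0.2435
−0.26·log₂(0.26) = 0.5053
−0.21·log₂(0.21) = 0.4728
Sum ≈ 2.4010 → 2.4010 bits.

2.4010 bits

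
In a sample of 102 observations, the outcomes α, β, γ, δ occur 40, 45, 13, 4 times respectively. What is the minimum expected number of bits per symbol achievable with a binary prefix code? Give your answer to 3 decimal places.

Probabilities are the counts divided by 102.
Repeatedly combine the two least-probable nodes; the expected code length is the sum of the merged weights.
merge 2/51 + 13/102 → 1/6
merge 1/6 + 20/51 → 19/34
merge 15/34 + 19/34 → 1
L = 1/6 + 19/34 + 1 = 88/51 ≈ 1.725 bits/symbol.

1.725 bits/symbol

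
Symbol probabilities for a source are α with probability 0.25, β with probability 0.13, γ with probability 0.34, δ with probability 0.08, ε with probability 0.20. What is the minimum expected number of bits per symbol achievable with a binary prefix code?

Repeatedly combine the two least-probable nodes; the expected code length is the sum of the merged weights.
merge 2/25 + 13/100 → 21/100
merge 1/5 + 21/100 → 41/100
merge 1/4 + 17/50 → 59/100
merge 41/100 + 59/100 → 1
L = 21/100 + 41/100 + 59/100 + 1 = 221/100 = 2.21 bits/symbol.

2.21 bits/symbol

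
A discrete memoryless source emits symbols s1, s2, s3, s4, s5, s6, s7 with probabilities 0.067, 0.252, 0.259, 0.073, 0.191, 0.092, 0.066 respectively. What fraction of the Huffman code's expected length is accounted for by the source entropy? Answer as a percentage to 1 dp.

99.2%

Entropy H = −Σ p log₂ p ≈ 2.5745 bits.
Huffman merges: 33/500+67/1000→133/1000; 73/1000+23/250→33/200; 133/1000+33/200→149/500; 191/1000+63/250→443/1000; 259/1000+149/500→557/1000; 443/1000+557/1000→1. L = 649/250 ≈ 2.5960.
Efficiency = H/L = 2.5745/2.5960 = 99.2%.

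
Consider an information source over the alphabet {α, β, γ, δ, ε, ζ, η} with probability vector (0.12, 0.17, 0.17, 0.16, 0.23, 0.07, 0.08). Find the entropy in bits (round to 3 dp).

2.707 bits

H = −Σ pᵢ log₂ pᵢ.
−0.12·log₂(0.12) = 0.3671
−0.17·log₂(0.17) = 0.4346
−0.17·log₂(0.17) = 0.4346
−0.16·log₂(0.16) = 0.4230
−0.23·log₂(0.23) = 0.4877
−0.07·log₂(0.07) = 0.2686
−0.08·log₂(0.08) = 0.2915
Sum ≈ 2.7070 → 2.707 bits.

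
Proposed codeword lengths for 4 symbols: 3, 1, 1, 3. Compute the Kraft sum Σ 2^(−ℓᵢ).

With common denominator 2^3 = 8: Σ 2^(−ℓᵢ) = 1/8 + 4/8 + 4/8 + 1/8 = 10/8 = 1.25.

1.25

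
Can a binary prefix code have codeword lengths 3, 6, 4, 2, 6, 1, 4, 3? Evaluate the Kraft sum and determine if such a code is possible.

1.15625; no

With common denominator 2^6 = 64: Σ 2^(−ℓᵢ) = 8/64 + 1/64 + 4/64 + 16/64 + 1/64 + 32/64 + 4/64 + 8/64 = 74/64 = 1.15625.
Kraft's inequality requires Σ ≤ 1; here Σ = 1.15625 > 1, so no such prefix code exists.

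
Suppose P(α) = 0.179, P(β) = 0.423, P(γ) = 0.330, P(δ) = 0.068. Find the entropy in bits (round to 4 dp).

1.7609 bits

H = −Σ pᵢ log₂ pᵢ.
−0.179·log₂(0.179) = 0.4443
−0.423·log₂(0.423) = 0.5251
−0.330·log₂(0.330) = 0.5278
−0.068·log₂(0.068) = 0.2637
Sum ≈ 1.7609 → 1.7609 bits.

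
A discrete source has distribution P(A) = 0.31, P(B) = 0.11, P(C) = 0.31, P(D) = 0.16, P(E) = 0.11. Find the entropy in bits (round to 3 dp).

H = −Σ pᵢ log₂ pᵢ.
−0.31·log₂(0.31) = 0.5238
−0.11·log₂(0.11) = 0.3503
−0.31·log₂(0.31) = 0.5238
−0.16·log₂(0.16) = 0.4230
−0.11·log₂(0.11) = 0.3503
Sum ≈ 2.1712 → 2.171 bits.

2.171 bits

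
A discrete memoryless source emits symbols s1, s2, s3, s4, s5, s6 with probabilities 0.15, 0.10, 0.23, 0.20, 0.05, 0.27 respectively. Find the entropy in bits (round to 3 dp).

H = −Σ pᵢ log₂ pᵢ.
−0.15·log₂(0.15) = 0.4105
−0.10·log₂(0.10) = 0.3322
−0.23·log₂(0.23) = 0.4877
−0.20·log₂(0.20) = 0.4644
−0.05·log₂(0.05) = 0.2161
−0.27·log₂(0.27) = 0.5100
Sum ≈ 2.4209 → 2.421 bits.

2.421 bits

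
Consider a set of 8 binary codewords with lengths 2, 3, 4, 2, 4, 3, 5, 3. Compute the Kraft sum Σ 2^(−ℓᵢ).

With common denominator 2^5 = 32: Σ 2^(−ℓᵢ) = 8/32 + 4/32 + 2/32 + 8/32 + 2/32 + 4/32 + 1/32 + 4/32 = 33/32 = 1.03125.

1.03125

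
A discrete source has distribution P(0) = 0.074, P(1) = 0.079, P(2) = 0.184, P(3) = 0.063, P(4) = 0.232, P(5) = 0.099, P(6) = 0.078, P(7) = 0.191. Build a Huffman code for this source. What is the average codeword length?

2.871 bits/symbol

Repeatedly combine the two least-probable nodes; the expected code length is the sum of the merged weights.
merge 63/1000 + 37/500 → 137/1000
merge 39/500 + 79/1000 → 157/1000
merge 99/1000 + 137/1000 → 59/250
merge 157/1000 + 23/125 → 341/1000
merge 191/1000 + 29/125 → 423/1000
merge 59/250 + 341/1000 → 577/1000
merge 423/1000 + 577/1000 → 1
L = 137/1000 + 157/1000 + 59/250 + 341/1000 + 423/1000 + 577/1000 + 1 = 2871/1000 = 2.871 bits/symbol.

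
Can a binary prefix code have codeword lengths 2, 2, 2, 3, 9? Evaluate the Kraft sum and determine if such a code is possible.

0.876953125; yes

With common denominator 2^9 = 512: Σ 2^(−ℓᵢ) = 128/512 + 128/512 + 128/512 + 64/512 + 1/512 = 449/512 = 0.876953125.
Kraft's inequality requires Σ ≤ 1; here Σ = 0.876953125 ≤ 1, so such a prefix code exists.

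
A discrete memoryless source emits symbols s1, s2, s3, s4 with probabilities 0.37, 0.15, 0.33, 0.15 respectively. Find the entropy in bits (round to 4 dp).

1.8796 bits

H = −Σ pᵢ log₂ pᵢ.
−0.37·log₂(0.37) = 0.5307
−0.15·log₂(0.15) = 0.4105
−0.33·log₂(0.33) = 0.5278
−0.15·log₂(0.15) = 0.4105
Sum ≈ 1.8796 → 1.8796 bits.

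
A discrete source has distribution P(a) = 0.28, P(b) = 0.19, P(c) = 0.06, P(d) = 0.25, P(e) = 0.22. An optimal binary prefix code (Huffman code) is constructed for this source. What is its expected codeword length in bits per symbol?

2.25 bits/symbol

Repeatedly combine the two least-probable nodes; the expected code length is the sum of the merged weights.
merge 3/50 + 19/100 → 1/4
merge 11/50 + 1/4 → 47/100
merge 1/4 + 7/25 → 53/100
merge 47/100 + 53/100 → 1
L = 1/4 + 47/100 + 53/100 + 1 = 9/4 = 2.25 bits/symbol.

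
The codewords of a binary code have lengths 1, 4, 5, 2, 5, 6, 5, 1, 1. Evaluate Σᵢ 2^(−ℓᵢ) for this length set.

1.921875

With common denominator 2^6 = 64: Σ 2^(−ℓᵢ) = 32/64 + 4/64 + 2/64 + 16/64 + 2/64 + 1/64 + 2/64 + 32/64 + 32/64 = 123/64 = 1.921875.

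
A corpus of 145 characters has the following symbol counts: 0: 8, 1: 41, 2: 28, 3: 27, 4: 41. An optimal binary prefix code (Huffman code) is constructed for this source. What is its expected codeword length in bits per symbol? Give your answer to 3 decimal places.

Probabilities are the counts divided by 145.
Repeatedly combine the two least-probable nodes; the expected code length is the sum of the merged weights.
merge 8/145 + 27/145 → 7/29
merge 28/145 + 7/29 → 63/145
merge 41/145 + 41/145 → 82/145
merge 63/145 + 82/145 → 1
L = 7/29 + 63/145 + 82/145 + 1 = 65/29 ≈ 2.241 bits/symbol.

2.241 bits/symbol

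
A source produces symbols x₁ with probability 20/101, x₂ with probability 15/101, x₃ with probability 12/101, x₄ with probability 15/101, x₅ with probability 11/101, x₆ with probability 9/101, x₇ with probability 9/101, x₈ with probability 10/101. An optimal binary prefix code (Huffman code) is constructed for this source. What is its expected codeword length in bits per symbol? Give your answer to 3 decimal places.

2.980 bits/symbol

Repeatedly combine the two least-probable nodes; the expected code length is the sum of the merged weights.
merge 9/101 + 9/101 → 18/101
merge 10/101 + 11/101 → 21/101
merge 12/101 + 15/101 → 27/101
merge 15/101 + 18/101 → 33/101
merge 20/101 + 21/101 → 41/101
merge 27/101 + 33/101 → 60/101
merge 41/101 + 60/101 → 1
L = 18/101 + 21/101 + 27/101 + 33/101 + 41/101 + 60/101 + 1 = 301/101 ≈ 2.980 bits/symbol.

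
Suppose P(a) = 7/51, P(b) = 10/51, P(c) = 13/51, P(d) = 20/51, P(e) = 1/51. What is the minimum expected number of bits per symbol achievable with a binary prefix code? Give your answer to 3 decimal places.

2.118 bits/symbol

Repeatedly combine the two least-probable nodes; the expected code length is the sum of the merged weights.
merge 1/51 + 7/51 → 8/51
merge 8/51 + 10/51 → 6/17
merge 13/51 + 6/17 → 31/51
merge 20/51 + 31/51 → 1
L = 8/51 + 6/17 + 31/51 + 1 = 36/17 ≈ 2.118 bits/symbol.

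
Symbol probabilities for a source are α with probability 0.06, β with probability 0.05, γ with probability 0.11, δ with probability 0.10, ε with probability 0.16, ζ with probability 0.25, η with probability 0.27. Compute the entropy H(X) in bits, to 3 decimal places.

2.575 bits

H = −Σ pᵢ log₂ pᵢ.
−0.06·log₂(0.06) = 0.2435
−0.05·log₂(0.05) = 0.2161
−0.11·log₂(0.11) = 0.3503
−0.10·log₂(0.10) = 0.3322
−0.16·log₂(0.16) = 0.4230
−0.25·log₂(0.25) = 0.5000
−0.27·log₂(0.27) = 0.5100
Sum ≈ 2.5751 → 2.575 bits.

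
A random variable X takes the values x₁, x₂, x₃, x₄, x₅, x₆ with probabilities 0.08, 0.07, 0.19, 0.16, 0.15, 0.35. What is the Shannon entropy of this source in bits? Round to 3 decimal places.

2.379 bits

H = −Σ pᵢ log₂ pᵢ.
−0.08·log₂(0.08) = 0.2915
−0.07·log₂(0.07) = 0.2686
−0.19·log₂(0.19) = 0.4552
−0.16·log₂(0.16) = 0.4230
−0.15·log₂(0.15) = 0.4105
−0.35·log₂(0.35) = 0.5301
Sum ≈ 2.3790 → 2.379 bits.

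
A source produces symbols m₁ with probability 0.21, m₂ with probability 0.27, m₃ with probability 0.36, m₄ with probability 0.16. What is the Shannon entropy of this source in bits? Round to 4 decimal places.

H = −Σ pᵢ log₂ pᵢ.
−0.21·log₂(0.21) = 0.4728
−0.27·log₂(0.27) = 0.5100
−0.36·log₂(0.36) = 0.5306
−0.16·log₂(0.16) = 0.4230
Sum ≈ 1.9365 → 1.9365 bits.

1.9365 bits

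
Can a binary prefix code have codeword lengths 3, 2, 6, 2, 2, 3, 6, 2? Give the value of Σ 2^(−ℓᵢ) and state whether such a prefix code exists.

1.28125; no

With common denominator 2^6 = 64: Σ 2^(−ℓᵢ) = 8/64 + 16/64 + 1/64 + 16/64 + 16/64 + 8/64 + 1/64 + 16/64 = 82/64 = 1.28125.
Kraft's inequality requires Σ ≤ 1; here Σ = 1.28125 > 1, so no such prefix code exists.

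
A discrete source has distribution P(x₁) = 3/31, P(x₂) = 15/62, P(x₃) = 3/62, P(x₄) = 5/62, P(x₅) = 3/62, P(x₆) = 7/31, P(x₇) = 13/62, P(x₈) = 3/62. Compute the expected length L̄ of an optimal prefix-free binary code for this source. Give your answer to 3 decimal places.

Repeatedly combine the two least-probable nodes; the expected code length is the sum of the merged weights.
merge 3/62 + 3/62 → 3/31
merge 3/62 + 5/62 → 4/31
merge 3/31 + 3/31 → 6/31
merge 4/31 + 6/31 → 10/31
merge 13/62 + 7/31 → 27/62
merge 15/62 + 10/31 → 35/62
merge 27/62 + 35/62 → 1
L = 3/31 + 4/31 + 6/31 + 10/31 + 27/62 + 35/62 + 1 = 85/31 ≈ 2.742 bits/symbol.

2.742 bits/symbol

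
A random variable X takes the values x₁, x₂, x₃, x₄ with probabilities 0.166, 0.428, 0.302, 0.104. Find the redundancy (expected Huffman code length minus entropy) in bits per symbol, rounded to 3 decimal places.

Entropy H = −Σ p log₂ p ≈ 1.8153 bits.
Huffman merges: 13/125+83/500→27/100; 27/100+151/500→143/250; 107/250+143/250→1. L = 921/500 ≈ 1.8420.
L − H = 1.8420 − 1.8153 = 0.027 bits.

0.027 bits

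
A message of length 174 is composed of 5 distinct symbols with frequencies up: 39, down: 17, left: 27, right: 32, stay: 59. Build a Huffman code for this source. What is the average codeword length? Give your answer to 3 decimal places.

2.253 bits/symbol

Probabilities are the counts divided by 174.
Repeatedly combine the two least-probable nodes; the expected code length is the sum of the merged weights.
merge 17/174 + 9/58 → 22/87
merge 16/87 + 13/58 → 71/174
merge 22/87 + 59/174 → 103/174
merge 71/174 + 103/174 → 1
L = 22/87 + 71/174 + 103/174 + 1 = 196/87 ≈ 2.253 bits/symbol.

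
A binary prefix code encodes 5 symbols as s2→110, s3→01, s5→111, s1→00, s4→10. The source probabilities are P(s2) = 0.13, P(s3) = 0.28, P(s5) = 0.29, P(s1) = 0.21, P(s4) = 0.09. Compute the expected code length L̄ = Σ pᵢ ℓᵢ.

L̄ = Σ pᵢ·ℓᵢ = 0.13·3 + 0.28·2 + 0.29·3 + 0.21·2 + 0.09·2 = 2.42 bits/symbol.

2.42 bits/symbol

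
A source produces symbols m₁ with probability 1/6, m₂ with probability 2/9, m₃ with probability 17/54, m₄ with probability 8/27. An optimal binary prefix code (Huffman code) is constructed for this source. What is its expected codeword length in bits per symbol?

2 bits/symbol

Repeatedly combine the two least-probable nodes; the expected code length is the sum of the merged weights.
merge 1/6 + 2/9 → 7/18
merge 8/27 + 17/54 → 11/18
merge 7/18 + 11/18 → 1
L = 7/18 + 11/18 + 1 = 2 bits/symbol.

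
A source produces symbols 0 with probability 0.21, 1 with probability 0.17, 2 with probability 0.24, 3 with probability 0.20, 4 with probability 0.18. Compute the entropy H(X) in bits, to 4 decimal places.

2.3112 bits

H = −Σ pᵢ log₂ pᵢ.
−0.21·log₂(0.21) = 0.4728
−0.17·log₂(0.17) = 0.4346
−0.24·log₂(0.24) = 0.4941
−0.20·log₂(0.20) = 0.4644
−0.18·log₂(0.18) = 0.4453
Sum ≈ 2.3112 → 2.3112 bits.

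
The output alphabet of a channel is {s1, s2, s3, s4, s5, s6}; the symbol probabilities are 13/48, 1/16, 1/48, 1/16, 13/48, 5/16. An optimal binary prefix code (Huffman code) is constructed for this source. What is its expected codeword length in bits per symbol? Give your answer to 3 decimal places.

2.229 bits/symbol

Repeatedly combine the two least-probable nodes; the expected code length is the sum of the merged weights.
merge 1/48 + 1/16 → 1/12
merge 1/16 + 1/12 → 7/48
merge 7/48 + 13/48 → 5/12
merge 13/48 + 5/16 → 7/12
merge 5/12 + 7/12 → 1
L = 1/12 + 7/48 + 5/12 + 7/12 + 1 = 107/48 ≈ 2.229 bits/symbol.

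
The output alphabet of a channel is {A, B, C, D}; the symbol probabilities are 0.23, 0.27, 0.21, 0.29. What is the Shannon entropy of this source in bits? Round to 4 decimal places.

H = −Σ pᵢ log₂ pᵢ.
−0.23·log₂(0.23) = 0.4877
−0.27·log₂(0.27) = 0.5100
−0.21·log₂(0.21) = 0.4728
−0.29·log₂(0.29) = 0.5179
Sum ≈ 1.9884 → 1.9884 bits.

1.9884 bits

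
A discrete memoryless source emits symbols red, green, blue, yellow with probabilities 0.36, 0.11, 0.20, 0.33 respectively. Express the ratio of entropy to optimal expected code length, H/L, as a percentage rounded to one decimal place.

96.1%

Entropy H = −Σ p log₂ p ≈ 1.8731 bits.
Huffman merges: 11/100+1/5→31/100; 31/100+33/100→16/25; 9/25+16/25→1. L = 39/20 ≈ 1.9500.
Efficiency = H/L = 1.8731/1.9500 = 96.1%.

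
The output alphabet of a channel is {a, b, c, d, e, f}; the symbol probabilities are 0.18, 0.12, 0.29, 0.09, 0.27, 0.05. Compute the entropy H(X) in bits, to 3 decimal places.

H = −Σ pᵢ log₂ pᵢ.
−0.18·log₂(0.18) = 0.4453
−0.12·log₂(0.12) = 0.3671
−0.29·log₂(0.29) = 0.5179
−0.09·log₂(0.09) = 0.3127
−0.27·log₂(0.27) = 0.5100
−0.05·log₂(0.05) = 0.2161
Sum ≈ 2.3691 → 2.369 bits.

2.369 bits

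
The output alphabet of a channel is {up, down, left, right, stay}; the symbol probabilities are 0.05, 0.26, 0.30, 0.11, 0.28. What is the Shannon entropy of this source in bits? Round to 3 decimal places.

2.107 bits

H = −Σ pᵢ log₂ pᵢ.
−0.05·log₂(0.05) = 0.2161
−0.26·log₂(0.26) = 0.5053
−0.30·log₂(0.30) = 0.5211
−0.11·log₂(0.11) = 0.3503
−0.28·log₂(0.28) = 0.5142
Sum ≈ 2.1070 → 2.107 bits.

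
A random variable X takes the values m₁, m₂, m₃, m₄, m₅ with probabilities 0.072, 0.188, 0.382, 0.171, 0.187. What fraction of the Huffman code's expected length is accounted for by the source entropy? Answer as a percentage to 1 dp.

Entropy H = −Σ p log₂ p ≈ 2.1450 bits.
Huffman merges: 9/125+171/1000→243/1000; 187/1000+47/250→3/8; 243/1000+3/8→309/500; 191/500+309/500→1. L = 559/250 ≈ 2.2360.
Efficiency = H/L = 2.1450/2.2360 = 95.9%.

95.9%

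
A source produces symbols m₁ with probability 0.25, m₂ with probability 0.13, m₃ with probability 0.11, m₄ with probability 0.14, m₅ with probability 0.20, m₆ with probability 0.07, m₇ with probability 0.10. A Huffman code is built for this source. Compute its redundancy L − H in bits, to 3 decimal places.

0.025 bits

Entropy H = −Σ p log₂ p ≈ 2.6952 bits.
Huffman merges: 7/100+1/10→17/100; 11/100+13/100→6/25; 7/50+17/100→31/100; 1/5+6/25→11/25; 1/4+31/100→14/25; 11/25+14/25→1. L = 68/25 ≈ 2.7200.
L − H = 2.7200 − 2.6952 = 0.025 bits.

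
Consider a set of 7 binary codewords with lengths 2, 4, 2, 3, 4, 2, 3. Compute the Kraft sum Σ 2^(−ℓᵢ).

With common denominator 2^4 = 16: Σ 2^(−ℓᵢ) = 4/16 + 1/16 + 4/16 + 2/16 + 1/16 + 4/16 + 2/16 = 18/16 = 1.125.

1.125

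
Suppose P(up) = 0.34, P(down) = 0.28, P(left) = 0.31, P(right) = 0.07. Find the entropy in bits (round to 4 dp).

1.8357 bits

H = −Σ pᵢ log₂ pᵢ.
−0.34·log₂(0.34) = 0.5292
−0.28·log₂(0.28) = 0.5142
−0.31·log₂(0.31) = 0.5238
−0.07·log₂(0.07) = 0.2686
Sum ≈ 1.8357 → 1.8357 bits.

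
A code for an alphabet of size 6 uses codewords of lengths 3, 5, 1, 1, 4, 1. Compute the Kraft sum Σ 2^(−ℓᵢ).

1.71875

With common denominator 2^5 = 32: Σ 2^(−ℓᵢ) = 4/32 + 1/32 + 16/32 + 16/32 + 2/32 + 16/32 = 55/32 = 1.71875.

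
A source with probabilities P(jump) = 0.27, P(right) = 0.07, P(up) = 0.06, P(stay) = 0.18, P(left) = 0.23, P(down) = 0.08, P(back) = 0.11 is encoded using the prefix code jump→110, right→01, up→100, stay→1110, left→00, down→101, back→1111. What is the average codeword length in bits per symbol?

2.99 bits/symbol

L̄ = Σ pᵢ·ℓᵢ = 0.27·3 + 0.07·2 + 0.06·3 + 0.18·4 + 0.23·2 + 0.08·3 + 0.11·4 = 2.99 bits/symbol.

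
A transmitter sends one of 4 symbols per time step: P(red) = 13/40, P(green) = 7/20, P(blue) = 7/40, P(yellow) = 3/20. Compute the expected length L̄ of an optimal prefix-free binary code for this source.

Repeatedly combine the two least-probable nodes; the expected code length is the sum of the merged weights.
merge 3/20 + 7/40 → 13/40
merge 13/40 + 13/40 → 13/20
merge 7/20 + 13/20 → 1
L = 13/40 + 13/20 + 1 = 79/40 = 1.975 bits/symbol.

1.975 bits/symbol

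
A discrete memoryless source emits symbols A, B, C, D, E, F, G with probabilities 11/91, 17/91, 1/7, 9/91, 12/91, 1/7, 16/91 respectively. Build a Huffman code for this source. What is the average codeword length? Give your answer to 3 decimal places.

2.813 bits/symbol

Repeatedly combine the two least-probable nodes; the expected code length is the sum of the merged weights.
merge 9/91 + 11/91 → 20/91
merge 12/91 + 1/7 → 25/91
merge 1/7 + 16/91 → 29/91
merge 17/91 + 20/91 → 37/91
merge 25/91 + 29/91 → 54/91
merge 37/91 + 54/91 → 1
L = 20/91 + 25/91 + 29/91 + 37/91 + 54/91 + 1 = 256/91 ≈ 2.813 bits/symbol.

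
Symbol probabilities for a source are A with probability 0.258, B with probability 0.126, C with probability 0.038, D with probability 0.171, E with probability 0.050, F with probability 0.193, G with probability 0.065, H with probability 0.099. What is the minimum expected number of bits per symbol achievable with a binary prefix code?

Repeatedly combine the two least-probable nodes; the expected code length is the sum of the merged weights.
merge 19/500 + 1/20 → 11/125
merge 13/200 + 11/125 → 153/1000
merge 99/1000 + 63/500 → 9/40
merge 153/1000 + 171/1000 → 81/250
merge 193/1000 + 9/40 → 209/500
merge 129/500 + 81/250 → 291/500
merge 209/500 + 291/500 → 1
L = 11/125 + 153/1000 + 9/40 + 81/250 + 209/500 + 291/500 + 1 = 279/100 = 2.79 bits/symbol.

2.79 bits/symbol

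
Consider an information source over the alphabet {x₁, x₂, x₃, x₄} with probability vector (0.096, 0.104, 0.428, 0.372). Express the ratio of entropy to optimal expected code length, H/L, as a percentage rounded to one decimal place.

97.0%

Entropy H = −Σ p log₂ p ≈ 1.7189 bits.
Huffman merges: 12/125+13/125→1/5; 1/5+93/250→143/250; 107/250+143/250→1. L = 443/250 ≈ 1.7720.
Efficiency = H/L = 1.7189/1.7720 = 97.0%.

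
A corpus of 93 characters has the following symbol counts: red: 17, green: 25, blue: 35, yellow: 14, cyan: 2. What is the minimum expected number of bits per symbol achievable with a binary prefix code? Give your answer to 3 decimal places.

2.151 bits/symbol

Probabilities are the counts divided by 93.
Repeatedly combine the two least-probable nodes; the expected code length is the sum of the merged weights.
merge 2/93 + 14/93 → 16/93
merge 16/93 + 17/93 → 11/31
merge 25/93 + 11/31 → 58/93
merge 35/93 + 58/93 → 1
L = 16/93 + 11/31 + 58/93 + 1 = 200/93 ≈ 2.151 bits/symbol.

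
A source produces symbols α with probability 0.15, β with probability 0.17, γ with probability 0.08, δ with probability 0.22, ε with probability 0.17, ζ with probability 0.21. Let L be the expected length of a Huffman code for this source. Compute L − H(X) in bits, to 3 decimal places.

Entropy H = −Σ p log₂ p ≈ 2.5246 bits.
Huffman merges: 2/25+3/20→23/100; 17/100+17/100→17/50; 21/100+11/50→43/100; 23/100+17/50→57/100; 43/100+57/100→1. L = 257/100 ≈ 2.5700.
L − H = 2.5700 − 2.5246 = 0.045 bits.

0.045 bits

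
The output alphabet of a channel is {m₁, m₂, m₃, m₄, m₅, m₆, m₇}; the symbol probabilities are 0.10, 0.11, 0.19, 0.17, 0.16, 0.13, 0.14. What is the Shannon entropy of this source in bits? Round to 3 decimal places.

H = −Σ pᵢ log₂ pᵢ.
−0.10·log₂(0.10) = 0.3322
−0.11·log₂(0.11) = 0.3503
−0.19·log₂(0.19) = 0.4552
−0.17·log₂(0.17) = 0.4346
−0.16·log₂(0.16) = 0.4230
−0.13·log₂(0.13) = 0.3826
−0.14·log₂(0.14) = 0.3971
Sum ≈ 2.7751 → 2.775 bits.

2.775 bits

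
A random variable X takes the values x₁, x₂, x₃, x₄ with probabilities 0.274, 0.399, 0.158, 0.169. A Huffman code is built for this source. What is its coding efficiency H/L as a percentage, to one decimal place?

98.3%

Entropy H = −Σ p log₂ p ≈ 1.8947 bits.
Huffman merges: 79/500+169/1000→327/1000; 137/500+327/1000→601/1000; 399/1000+601/1000→1. L = 241/125 ≈ 1.9280.
Efficiency = H/L = 1.8947/1.9280 = 98.3%.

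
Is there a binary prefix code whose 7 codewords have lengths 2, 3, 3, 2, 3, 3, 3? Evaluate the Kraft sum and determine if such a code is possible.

1.125; no

With common denominator 2^3 = 8: Σ 2^(−ℓᵢ) = 2/8 + 1/8 + 1/8 + 2/8 + 1/8 + 1/8 + 1/8 = 9/8 = 1.125.
Kraft's inequality requires Σ ≤ 1; here Σ = 1.125 > 1, so no such prefix code exists.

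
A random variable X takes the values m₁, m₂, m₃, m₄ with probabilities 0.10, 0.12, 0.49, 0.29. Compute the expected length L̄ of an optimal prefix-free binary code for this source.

Repeatedly combine the two least-probable nodes; the expected code length is the sum of the merged weights.
merge 1/10 + 3/25 → 11/50
merge 11/50 + 29/100 → 51/100
merge 49/100 + 51/100 → 1
L = 11/50 + 51/100 + 1 = 173/100 = 1.73 bits/symbol.

1.73 bits/symbol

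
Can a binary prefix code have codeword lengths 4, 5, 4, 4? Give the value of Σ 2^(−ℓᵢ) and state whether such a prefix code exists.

0.21875; yes

With common denominator 2^5 = 32: Σ 2^(−ℓᵢ) = 2/32 + 1/32 + 2/32 + 2/32 = 7/32 = 0.21875.
Kraft's inequality requires Σ ≤ 1; here Σ = 0.21875 ≤ 1, so such a prefix code exists.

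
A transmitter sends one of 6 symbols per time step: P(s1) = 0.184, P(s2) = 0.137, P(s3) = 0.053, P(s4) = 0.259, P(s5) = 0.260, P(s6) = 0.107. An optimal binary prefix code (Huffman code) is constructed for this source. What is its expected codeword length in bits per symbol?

Repeatedly combine the two least-probable nodes; the expected code length is the sum of the merged weights.
merge 53/1000 + 107/1000 → 4/25
merge 137/1000 + 4/25 → 297/1000
merge 23/125 + 259/1000 → 443/1000
merge 13/50 + 297/1000 → 557/1000
merge 443/1000 + 557/1000 → 1
L = 4/25 + 297/1000 + 443/1000 + 557/1000 + 1 = 2457/1000 = 2.457 bits/symbol.

2.457 bits/symbol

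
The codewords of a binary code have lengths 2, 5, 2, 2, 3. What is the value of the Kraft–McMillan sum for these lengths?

With common denominator 2^5 = 32: Σ 2^(−ℓᵢ) = 8/32 + 1/32 + 8/32 + 8/32 + 4/32 = 29/32 = 0.90625.

0.90625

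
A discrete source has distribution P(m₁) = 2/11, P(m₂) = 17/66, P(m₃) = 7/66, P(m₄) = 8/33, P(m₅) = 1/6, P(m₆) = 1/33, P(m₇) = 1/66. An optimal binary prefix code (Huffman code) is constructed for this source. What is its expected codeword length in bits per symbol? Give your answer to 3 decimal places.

2.515 bits/symbol

Repeatedly combine the two least-probable nodes; the expected code length is the sum of the merged weights.
merge 1/66 + 1/33 → 1/22
merge 1/22 + 7/66 → 5/33
merge 5/33 + 1/6 → 7/22
merge 2/11 + 8/33 → 14/33
merge 17/66 + 7/22 → 19/33
merge 14/33 + 19/33 → 1
L = 1/22 + 5/33 + 7/22 + 14/33 + 19/33 + 1 = 83/33 ≈ 2.515 bits/symbol.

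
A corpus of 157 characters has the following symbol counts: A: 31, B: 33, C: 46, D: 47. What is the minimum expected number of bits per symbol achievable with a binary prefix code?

2 bits/symbol

Probabilities are the counts divided by 157.
Repeatedly combine the two least-probable nodes; the expected code length is the sum of the merged weights.
merge 31/157 + 33/157 → 64/157
merge 46/157 + 47/157 → 93/157
merge 64/157 + 93/157 → 1
L = 64/157 + 93/157 + 1 = 2 bits/symbol.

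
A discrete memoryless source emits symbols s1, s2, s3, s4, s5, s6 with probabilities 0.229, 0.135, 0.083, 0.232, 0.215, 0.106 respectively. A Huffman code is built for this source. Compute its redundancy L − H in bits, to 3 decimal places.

Entropy H = −Σ p log₂ p ≈ 2.4840 bits.
Huffman merges: 83/1000+53/500→189/1000; 27/200+189/1000→81/250; 43/200+229/1000→111/250; 29/125+81/250→139/250; 111/250+139/250→1. L = 2513/1000 ≈ 2.5130.
L − H = 2.5130 − 2.4840 = 0.029 bits.

0.029 bits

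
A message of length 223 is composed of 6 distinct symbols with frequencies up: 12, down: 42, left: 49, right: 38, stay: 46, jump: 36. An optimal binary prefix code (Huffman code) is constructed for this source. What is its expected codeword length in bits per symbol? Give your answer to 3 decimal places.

Probabilities are the counts divided by 223.
Repeatedly combine the two least-probable nodes; the expected code length is the sum of the merged weights.
merge 12/223 + 36/223 → 48/223
merge 38/223 + 42/223 → 80/223
merge 46/223 + 48/223 → 94/223
merge 49/223 + 80/223 → 129/223
merge 94/223 + 129/223 → 1
L = 48/223 + 80/223 + 94/223 + 129/223 + 1 = 574/223 ≈ 2.574 bits/symbol.

2.574 bits/symbol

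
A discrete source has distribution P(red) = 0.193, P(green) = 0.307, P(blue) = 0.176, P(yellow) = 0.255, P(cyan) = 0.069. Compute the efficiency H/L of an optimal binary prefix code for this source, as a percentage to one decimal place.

97.6%

Entropy H = −Σ p log₂ p ≈ 2.1911 bits.
Huffman merges: 69/1000+22/125→49/200; 193/1000+49/200→219/500; 51/200+307/1000→281/500; 219/500+281/500→1. L = 449/200 ≈ 2.2450.
Efficiency = H/L = 2.1911/2.2450 = 97.6%.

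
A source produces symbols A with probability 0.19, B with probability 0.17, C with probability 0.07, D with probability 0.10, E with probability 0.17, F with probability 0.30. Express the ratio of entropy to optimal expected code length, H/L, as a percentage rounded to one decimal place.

97.5%

Entropy H = −Σ p log₂ p ≈ 2.4462 bits.
Huffman merges: 7/100+1/10→17/100; 17/100+17/100→17/50; 17/100+19/100→9/25; 3/10+17/50→16/25; 9/25+16/25→1. L = 251/100 ≈ 2.5100.
Efficiency = H/L = 2.4462/2.5100 = 97.5%.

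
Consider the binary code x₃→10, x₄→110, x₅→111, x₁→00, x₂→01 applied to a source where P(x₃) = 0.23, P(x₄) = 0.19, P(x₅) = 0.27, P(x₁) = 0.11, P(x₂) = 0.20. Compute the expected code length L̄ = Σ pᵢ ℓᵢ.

2.46 bits/symbol

L̄ = Σ pᵢ·ℓᵢ = 0.23·2 + 0.19·3 + 0.27·3 + 0.11·2 + 0.20·2 = 2.46 bits/symbol.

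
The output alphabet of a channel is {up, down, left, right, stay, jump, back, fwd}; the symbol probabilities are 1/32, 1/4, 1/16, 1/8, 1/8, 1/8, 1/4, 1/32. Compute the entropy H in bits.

Each probability is a power of 1/2, so log₂(1/p) is an integer.
H = Σ p·log₂(1/p) = 1/32·5 + 1/4·2 + 1/16·4 + 1/8·3 + 1/8·3 + 1/8·3 + 1/4·2 + 1/32·5 = 2.6875 bits.

2.6875 bits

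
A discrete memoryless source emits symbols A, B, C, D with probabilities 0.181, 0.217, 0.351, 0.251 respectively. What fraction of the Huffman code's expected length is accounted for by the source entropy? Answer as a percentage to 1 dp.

97.8%

Entropy H = −Σ p log₂ p ≈ 1.9554 bits.
Huffman merges: 181/1000+217/1000→199/500; 251/1000+351/1000→301/500; 199/500+301/500→1. L = 2 ≈ 2.0000.
Efficiency = H/L = 1.9554/2.0000 = 97.8%.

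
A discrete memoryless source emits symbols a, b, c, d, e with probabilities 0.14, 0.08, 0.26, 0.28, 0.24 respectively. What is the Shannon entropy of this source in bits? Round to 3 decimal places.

2.202 bits

H = −Σ pᵢ log₂ pᵢ.
−0.14·log₂(0.14) = 0.3971
−0.08·log₂(0.08) = 0.2915
−0.26·log₂(0.26) = 0.5053
−0.28·log₂(0.28) = 0.5142
−0.24·log₂(0.24) = 0.4941
Sum ≈ 2.2023 → 2.202 bits.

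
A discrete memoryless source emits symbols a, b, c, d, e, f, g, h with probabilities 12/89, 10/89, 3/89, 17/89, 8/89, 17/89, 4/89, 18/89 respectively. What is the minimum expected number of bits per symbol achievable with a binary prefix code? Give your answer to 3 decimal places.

2.854 bits/symbol

Repeatedly combine the two least-probable nodes; the expected code length is the sum of the merged weights.
merge 3/89 + 4/89 → 7/89
merge 7/89 + 8/89 → 15/89
merge 10/89 + 12/89 → 22/89
merge 15/89 + 17/89 → 32/89
merge 17/89 + 18/89 → 35/89
merge 22/89 + 32/89 → 54/89
merge 35/89 + 54/89 → 1
L = 7/89 + 15/89 + 22/89 + 32/89 + 35/89 + 54/89 + 1 = 254/89 ≈ 2.854 bits/symbol.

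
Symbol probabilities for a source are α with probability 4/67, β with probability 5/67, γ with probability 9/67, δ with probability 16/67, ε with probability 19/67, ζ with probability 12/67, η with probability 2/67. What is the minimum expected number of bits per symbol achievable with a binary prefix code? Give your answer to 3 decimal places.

2.552 bits/symbol

Repeatedly combine the two least-probable nodes; the expected code length is the sum of the merged weights.
merge 2/67 + 4/67 → 6/67
merge 5/67 + 6/67 → 11/67
merge 9/67 + 11/67 → 20/67
merge 12/67 + 16/67 → 28/67
merge 19/67 + 20/67 → 39/67
merge 28/67 + 39/67 → 1
L = 6/67 + 11/67 + 20/67 + 28/67 + 39/67 + 1 = 171/67 ≈ 2.552 bits/symbol.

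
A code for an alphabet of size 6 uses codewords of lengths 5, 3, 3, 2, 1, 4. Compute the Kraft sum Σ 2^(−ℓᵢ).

With common denominator 2^5 = 32: Σ 2^(−ℓᵢ) = 1/32 + 4/32 + 4/32 + 8/32 + 16/32 + 2/32 = 35/32 = 1.09375.

1.09375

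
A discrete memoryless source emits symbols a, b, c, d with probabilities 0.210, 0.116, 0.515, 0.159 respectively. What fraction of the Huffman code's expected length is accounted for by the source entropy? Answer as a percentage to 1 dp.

Entropy H = −Σ p log₂ p ≈ 1.7482 bits.
Huffman merges: 29/250+159/1000→11/40; 21/100+11/40→97/200; 97/200+103/200→1. L = 44/25 ≈ 1.7600.
Efficiency = H/L = 1.7482/1.7600 = 99.3%.

99.3%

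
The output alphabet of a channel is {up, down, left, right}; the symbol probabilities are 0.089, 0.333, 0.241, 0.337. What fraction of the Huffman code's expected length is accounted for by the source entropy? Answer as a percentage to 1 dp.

93.4%

Entropy H = −Σ p log₂ p ≈ 1.8624 bits.
Huffman merges: 89/1000+241/1000→33/100; 33/100+333/1000→663/1000; 337/1000+663/1000→1. L = 1993/1000 ≈ 1.9930.
Efficiency = H/L = 1.8624/1.9930 = 93.4%.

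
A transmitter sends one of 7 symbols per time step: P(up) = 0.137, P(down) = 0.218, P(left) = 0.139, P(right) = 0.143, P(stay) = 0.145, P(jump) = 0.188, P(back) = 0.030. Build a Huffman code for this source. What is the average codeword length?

2.761 bits/symbol

Repeatedly combine the two least-probable nodes; the expected code length is the sum of the merged weights.
merge 3/100 + 137/1000 → 167/1000
merge 139/1000 + 143/1000 → 141/500
merge 29/200 + 167/1000 → 39/125
merge 47/250 + 109/500 → 203/500
merge 141/500 + 39/125 → 297/500
merge 203/500 + 297/500 → 1
L = 167/1000 + 141/500 + 39/125 + 203/500 + 297/500 + 1 = 2761/1000 = 2.761 bits/symbol.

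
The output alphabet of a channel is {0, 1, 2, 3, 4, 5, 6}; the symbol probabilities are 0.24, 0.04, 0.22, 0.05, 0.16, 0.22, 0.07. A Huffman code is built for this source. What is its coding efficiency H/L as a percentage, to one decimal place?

Entropy H = −Σ p log₂ p ≈ 2.5487 bits.
Huffman merges: 1/25+1/20→9/100; 7/100+9/100→4/25; 4/25+4/25→8/25; 11/50+11/50→11/25; 6/25+8/25→14/25; 11/25+14/25→1. L = 257/100 ≈ 2.5700.
Efficiency = H/L = 2.5487/2.5700 = 99.2%.

99.2%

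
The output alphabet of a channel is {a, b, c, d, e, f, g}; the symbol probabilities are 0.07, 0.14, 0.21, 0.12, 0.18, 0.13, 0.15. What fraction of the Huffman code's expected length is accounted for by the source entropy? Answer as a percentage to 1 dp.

Entropy H = −Σ p log₂ p ≈ 2.7441 bits.
Huffman merges: 7/100+3/25→19/100; 13/100+7/50→27/100; 3/20+9/50→33/100; 19/100+21/100→2/5; 27/100+33/100→3/5; 2/5+3/5→1. L = 279/100 ≈ 2.7900.
Efficiency = H/L = 2.7441/2.7900 = 98.4%.

98.4%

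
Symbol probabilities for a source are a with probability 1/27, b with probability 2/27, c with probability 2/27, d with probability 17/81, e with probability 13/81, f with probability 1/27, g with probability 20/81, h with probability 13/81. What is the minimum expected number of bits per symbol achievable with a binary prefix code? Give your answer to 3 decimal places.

Repeatedly combine the two least-probable nodes; the expected code length is the sum of the merged weights.
merge 1/27 + 1/27 → 2/27
merge 2/27 + 2/27 → 4/27
merge 2/27 + 4/27 → 2/9
merge 13/81 + 13/81 → 26/81
merge 17/81 + 2/9 → 35/81
merge 20/81 + 26/81 → 46/81
merge 35/81 + 46/81 → 1
L = 2/27 + 4/27 + 2/9 + 26/81 + 35/81 + 46/81 + 1 = 224/81 ≈ 2.765 bits/symbol.

2.765 bits/symbol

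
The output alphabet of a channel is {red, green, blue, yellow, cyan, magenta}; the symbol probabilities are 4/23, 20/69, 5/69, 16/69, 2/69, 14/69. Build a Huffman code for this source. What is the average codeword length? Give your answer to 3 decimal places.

Repeatedly combine the two least-probable nodes; the expected code length is the sum of the merged weights.
merge 2/69 + 5/69 → 7/69
merge 7/69 + 4/23 → 19/69
merge 14/69 + 16/69 → 10/23
merge 19/69 + 20/69 → 13/23
merge 10/23 + 13/23 → 1
L = 7/69 + 19/69 + 10/23 + 13/23 + 1 = 164/69 ≈ 2.377 bits/symbol.

2.377 bits/symbol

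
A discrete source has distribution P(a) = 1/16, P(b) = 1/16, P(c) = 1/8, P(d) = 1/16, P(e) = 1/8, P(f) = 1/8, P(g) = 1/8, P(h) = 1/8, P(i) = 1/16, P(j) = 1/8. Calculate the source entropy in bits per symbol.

Each probability is a power of 1/2, so log₂(1/p) is an integer.
H = Σ p·log₂(1/p) = 1/16·4 + 1/16·4 + 1/8·3 + 1/16·4 + 1/8·3 + 1/8·3 + 1/8·3 + 1/8·3 + 1/16·4 + 1/8·3 = 3.25 bits.

3.25 bits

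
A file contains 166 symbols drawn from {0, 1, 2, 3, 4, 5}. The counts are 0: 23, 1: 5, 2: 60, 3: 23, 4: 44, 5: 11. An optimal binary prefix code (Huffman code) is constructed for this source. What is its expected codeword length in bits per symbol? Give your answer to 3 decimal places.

Probabilities are the counts divided by 166.
Repeatedly combine the two least-probable nodes; the expected code length is the sum of the merged weights.
merge 5/166 + 11/166 → 8/83
merge 8/83 + 23/166 → 39/166
merge 23/166 + 39/166 → 31/83
merge 22/83 + 30/83 → 52/83
merge 31/83 + 52/83 → 1
L = 8/83 + 39/166 + 31/83 + 52/83 + 1 = 387/166 ≈ 2.331 bits/symbol.

2.331 bits/symbol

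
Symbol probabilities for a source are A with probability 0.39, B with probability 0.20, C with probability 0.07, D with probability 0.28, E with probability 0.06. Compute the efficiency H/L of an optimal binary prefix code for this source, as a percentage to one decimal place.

97.6%

Entropy H = −Σ p log₂ p ≈ 2.0205 bits.
Huffman merges: 3/50+7/100→13/100; 13/100+1/5→33/100; 7/25+33/100→61/100; 39/100+61/100→1. L = 207/100 ≈ 2.0700.
Efficiency = H/L = 2.0205/2.0700 = 97.6%.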